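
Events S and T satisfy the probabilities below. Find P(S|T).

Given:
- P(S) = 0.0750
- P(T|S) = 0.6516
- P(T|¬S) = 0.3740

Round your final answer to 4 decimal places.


Bayes' theorem: P(S|T) = P(T|S) × P(S) / P(T)

Step 1: Calculate P(T) using law of total probability
P(T) = P(T|S)P(S) + P(T|¬S)P(¬S)
     = 0.6516 × 0.0750 + 0.3740 × 0.9250
     = 0.04887000 + 0.34595000
     = 0.39482000

Step 2: Apply Bayes' theorem
P(S|T) = P(T|S) × P(S) / P(T)
       = 0.04887000 / 0.39482000
       = 0.1238


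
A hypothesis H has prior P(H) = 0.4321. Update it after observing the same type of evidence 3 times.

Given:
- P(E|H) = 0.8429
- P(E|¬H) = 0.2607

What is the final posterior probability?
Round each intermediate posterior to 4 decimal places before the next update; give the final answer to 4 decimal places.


Sequential Bayesian updating:

Initial prior: P(H) = 0.4321

Update 1:
  P(E) = 0.8429 × 0.4321 + 0.2607 × 0.5679 = 0.36421709 + 0.14805153 = 0.51226862
  P(H|E) = 0.36421709 / 0.51226862 = 0.7110

Update 2:
  P(E) = 0.8429 × 0.7110 + 0.2607 × 0.2890 = 0.59930190 + 0.07534230 = 0.67464420
  P(H|E) = 0.59930190 / 0.67464420 = 0.8883

Update 3:
  P(E) = 0.8429 × 0.8883 + 0.2607 × 0.1117 = 0.74874807 + 0.02912019 = 0.77786826
  P(H|E) = 0.74874807 / 0.77786826 = 0.9626

Final posterior: 0.9626


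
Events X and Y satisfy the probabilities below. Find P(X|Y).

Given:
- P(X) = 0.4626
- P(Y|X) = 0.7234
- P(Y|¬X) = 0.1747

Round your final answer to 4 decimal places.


Bayes' theorem: P(X|Y) = P(Y|X) × P(X) / P(Y)

Step 1: Calculate P(Y) using law of total probability
P(Y) = P(Y|X)P(X) + P(Y|¬X)P(¬X)
     = 0.7234 × 0.4626 + 0.1747 × 0.5374
     = 0.33464484 + 0.09388378
     = 0.42852862

Step 2: Apply Bayes' theorem
P(X|Y) = P(Y|X) × P(X) / P(Y)
       = 0.33464484 / 0.42852862
       = 0.7809


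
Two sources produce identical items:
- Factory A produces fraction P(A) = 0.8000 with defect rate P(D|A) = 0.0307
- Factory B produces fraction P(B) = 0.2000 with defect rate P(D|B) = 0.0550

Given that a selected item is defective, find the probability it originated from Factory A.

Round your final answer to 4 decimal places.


Let A = from Factory A, D = defective

Given:
- P(A) = 0.8000, P(B) = 0.2000
- P(D|A) = 0.0307, P(D|B) = 0.0550

Step 1: Find P(D)
P(D) = P(D|A)P(A) + P(D|B)P(B)
     = 0.0307 × 0.8000 + 0.0550 × 0.2000
     = 0.02456000 + 0.01100000
     = 0.03556000

Step 2: Apply Bayes' theorem
P(A|D) = P(D|A)P(A) / P(D)
       = 0.02456000 / 0.03556000
       = 0.6907


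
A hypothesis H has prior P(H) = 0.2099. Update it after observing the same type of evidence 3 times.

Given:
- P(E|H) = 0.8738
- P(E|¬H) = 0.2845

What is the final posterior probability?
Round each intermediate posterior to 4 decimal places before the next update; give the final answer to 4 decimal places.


Sequential Bayesian updating:

Initial prior: P(H) = 0.2099

Update 1:
  P(E) = 0.8738 × 0.2099 + 0.2845 × 0.7901 = 0.18341062 + 0.22478345 = 0.40819407
  P(H|E) = 0.18341062 / 0.40819407 = 0.4493

Update 2:
  P(E) = 0.8738 × 0.4493 + 0.2845 × 0.5507 = 0.39259834 + 0.15667415 = 0.54927249
  P(H|E) = 0.39259834 / 0.54927249 = 0.7148

Update 3:
  P(E) = 0.8738 × 0.7148 + 0.2845 × 0.2852 = 0.62459224 + 0.08113940 = 0.70573164
  P(H|E) = 0.62459224 / 0.70573164 = 0.8850

Final posterior: 0.8850


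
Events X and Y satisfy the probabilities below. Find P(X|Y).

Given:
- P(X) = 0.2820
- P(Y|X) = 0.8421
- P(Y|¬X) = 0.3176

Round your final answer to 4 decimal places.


Bayes' theorem: P(X|Y) = P(Y|X) × P(X) / P(Y)

Step 1: Calculate P(Y) using law of total probability
P(Y) = P(Y|X)P(X) + P(Y|¬X)P(¬X)
     = 0.8421 × 0.2820 + 0.3176 × 0.7180
     = 0.23747220 + 0.22803680
     = 0.46550900

Step 2: Apply Bayes' theorem
P(X|Y) = P(Y|X) × P(X) / P(Y)
       = 0.23747220 / 0.46550900
       = 0.5101


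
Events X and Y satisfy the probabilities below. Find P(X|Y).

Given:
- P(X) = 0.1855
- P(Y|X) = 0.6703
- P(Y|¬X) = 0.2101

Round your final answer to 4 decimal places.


Bayes' theorem: P(X|Y) = P(Y|X) × P(X) / P(Y)

Step 1: Calculate P(Y) using law of total probability
P(Y) = P(Y|X)P(X) + P(Y|¬X)P(¬X)
     = 0.6703 × 0.1855 + 0.2101 × 0.8145
     = 0.12434065 + 0.17112645
     = 0.29546710

Step 2: Apply Bayes' theorem
P(X|Y) = P(Y|X) × P(X) / P(Y)
       = 0.12434065 / 0.29546710
       = 0.4208


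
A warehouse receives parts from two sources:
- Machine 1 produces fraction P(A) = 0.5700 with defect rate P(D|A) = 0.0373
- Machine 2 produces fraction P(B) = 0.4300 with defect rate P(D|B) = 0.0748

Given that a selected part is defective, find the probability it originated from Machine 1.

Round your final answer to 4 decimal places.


Let A = from Machine 1, D = defective

Given:
- P(A) = 0.5700, P(B) = 0.4300
- P(D|A) = 0.0373, P(D|B) = 0.0748

Step 1: Find P(D)
P(D) = P(D|A)P(A) + P(D|B)P(B)
     = 0.0373 × 0.5700 + 0.0748 × 0.4300
     = 0.02126100 + 0.03216400
     = 0.05342500

Step 2: Apply Bayes' theorem
P(A|D) = P(D|A)P(A) / P(D)
       = 0.02126100 / 0.05342500
       = 0.3980


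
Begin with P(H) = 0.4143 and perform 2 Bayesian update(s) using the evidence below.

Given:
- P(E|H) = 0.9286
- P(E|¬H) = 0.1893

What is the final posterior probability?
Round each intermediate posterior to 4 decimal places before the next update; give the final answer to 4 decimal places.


Sequential Bayesian updating:

Initial prior: P(H) = 0.4143

Update 1:
  P(E) = 0.9286 × 0.4143 + 0.1893 × 0.5857 = 0.38471898 + 0.11087301 = 0.49559199
  P(H|E) = 0.38471898 / 0.49559199 = 0.7763

Update 2:
  P(E) = 0.9286 × 0.7763 + 0.1893 × 0.2237 = 0.72087218 + 0.04234641 = 0.76321859
  P(H|E) = 0.72087218 / 0.76321859 = 0.9445

Final posterior: 0.9445


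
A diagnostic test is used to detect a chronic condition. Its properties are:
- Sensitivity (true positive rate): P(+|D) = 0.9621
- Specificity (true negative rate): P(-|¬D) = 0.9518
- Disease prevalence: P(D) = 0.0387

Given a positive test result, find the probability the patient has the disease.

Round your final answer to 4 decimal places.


Let D = has disease, + = positive test

Given:
- P(D) = 0.0387 (prevalence)
- P(+|D) = 0.9621 (sensitivity)
- P(-|¬D) = 0.9518 (specificity)
- P(+|¬D) = 0.0482 (false positive rate = 1 - specificity)

Step 1: Find P(+)
P(+) = P(+|D)P(D) + P(+|¬D)P(¬D)
     = 0.9621 × 0.0387 + 0.0482 × 0.9613
     = 0.03723327 + 0.04633466
     = 0.08356793

Step 2: Apply Bayes' theorem for P(D|+)
P(D|+) = P(+|D)P(D) / P(+)
       = 0.03723327 / 0.08356793
       = 0.4455


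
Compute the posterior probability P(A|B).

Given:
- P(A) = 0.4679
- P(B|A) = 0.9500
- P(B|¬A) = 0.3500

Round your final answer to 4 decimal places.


Bayes' theorem: P(A|B) = P(B|A) × P(A) / P(B)

Step 1: Calculate P(B) using law of total probability
P(B) = P(B|A)P(A) + P(B|¬A)P(¬A)
     = 0.9500 × 0.4679 + 0.3500 × 0.5321
     = 0.44450500 + 0.18623500
     = 0.63074000

Step 2: Apply Bayes' theorem
P(A|B) = P(B|A) × P(A) / P(B)
       = 0.44450500 / 0.63074000
       = 0.7047


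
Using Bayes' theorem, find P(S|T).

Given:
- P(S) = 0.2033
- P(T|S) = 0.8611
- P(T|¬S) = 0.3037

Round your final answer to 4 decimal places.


Bayes' theorem: P(S|T) = P(T|S) × P(S) / P(T)

Step 1: Calculate P(T) using law of total probability
P(T) = P(T|S)P(S) + P(T|¬S)P(¬S)
     = 0.8611 × 0.2033 + 0.3037 × 0.7967
     = 0.17506163 + 0.24195779
     = 0.41701942

Step 2: Apply Bayes' theorem
P(S|T) = P(T|S) × P(S) / P(T)
       = 0.17506163 / 0.41701942
       = 0.4198


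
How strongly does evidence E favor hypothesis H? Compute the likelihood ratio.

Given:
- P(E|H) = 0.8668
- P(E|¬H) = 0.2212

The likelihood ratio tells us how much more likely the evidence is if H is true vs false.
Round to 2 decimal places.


Likelihood Ratio (LR) = P(E|H) / P(E|¬H)

LR = 0.8668 / 0.2212
   = 3.92

The evidence is 3.92 times more likely if H is true than if H is false.
Since LR > 1, the evidence supports H over ¬H.


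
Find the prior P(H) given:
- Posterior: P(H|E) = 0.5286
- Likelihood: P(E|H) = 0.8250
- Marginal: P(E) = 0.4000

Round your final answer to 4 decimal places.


From Bayes' theorem: P(H|E) = P(E|H) × P(H) / P(E)

Rearranging for P(H):
P(H) = P(H|E) × P(E) / P(E|H)
     = 0.5286 × 0.4000 / 0.8250
     = 0.21144000 / 0.8250
     = 0.2563


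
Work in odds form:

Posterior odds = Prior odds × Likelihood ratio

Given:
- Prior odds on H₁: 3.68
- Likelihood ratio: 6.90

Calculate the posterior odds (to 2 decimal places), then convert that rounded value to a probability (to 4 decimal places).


Step 1: Calculate posterior odds
Posterior odds = Prior odds × LR
               = 3.68 × 6.90
               = 25.39

Step 2: Convert to probability
P(H₁|E) = Posterior odds / (1 + Posterior odds)
       = 25.39 / (1 + 25.39)
       = 25.39 / 26.39
       = 0.9621

The evidence increased P(H₁) from 0.7863 to 0.9621.


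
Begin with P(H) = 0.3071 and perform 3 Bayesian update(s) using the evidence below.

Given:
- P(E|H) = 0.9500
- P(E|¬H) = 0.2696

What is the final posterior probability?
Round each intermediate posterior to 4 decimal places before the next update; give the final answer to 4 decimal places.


Sequential Bayesian updating:

Initial prior: P(H) = 0.3071

Update 1:
  P(E) = 0.9500 × 0.3071 + 0.2696 × 0.6929 = 0.29174500 + 0.18680584 = 0.47855084
  P(H|E) = 0.29174500 / 0.47855084 = 0.6096

Update 2:
  P(E) = 0.9500 × 0.6096 + 0.2696 × 0.3904 = 0.57912000 + 0.10525184 = 0.68437184
  P(H|E) = 0.57912000 / 0.68437184 = 0.8462

Update 3:
  P(E) = 0.9500 × 0.8462 + 0.2696 × 0.1538 = 0.80389000 + 0.04146448 = 0.84535448
  P(H|E) = 0.80389000 / 0.84535448 = 0.9510

Final posterior: 0.9510


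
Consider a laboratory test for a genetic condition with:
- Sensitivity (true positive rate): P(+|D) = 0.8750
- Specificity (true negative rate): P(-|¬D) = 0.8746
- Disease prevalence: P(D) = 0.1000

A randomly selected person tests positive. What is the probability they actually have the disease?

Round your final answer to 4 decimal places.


Let D = has disease, + = positive test

Given:
- P(D) = 0.1000 (prevalence)
- P(+|D) = 0.8750 (sensitivity)
- P(-|¬D) = 0.8746 (specificity)
- P(+|¬D) = 0.1254 (false positive rate = 1 - specificity)

Step 1: Find P(+)
P(+) = P(+|D)P(D) + P(+|¬D)P(¬D)
     = 0.8750 × 0.1000 + 0.1254 × 0.9000
     = 0.08750000 + 0.11286000
     = 0.20036000

Step 2: Apply Bayes' theorem for P(D|+)
P(D|+) = P(+|D)P(D) / P(+)
       = 0.08750000 / 0.20036000
       = 0.4367


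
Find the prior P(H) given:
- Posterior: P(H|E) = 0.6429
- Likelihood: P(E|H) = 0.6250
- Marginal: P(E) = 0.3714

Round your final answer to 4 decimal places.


From Bayes' theorem: P(H|E) = P(E|H) × P(H) / P(E)

Rearranging for P(H):
P(H) = P(H|E) × P(E) / P(E|H)
     = 0.6429 × 0.3714 / 0.6250
     = 0.23877306 / 0.6250
     = 0.3820


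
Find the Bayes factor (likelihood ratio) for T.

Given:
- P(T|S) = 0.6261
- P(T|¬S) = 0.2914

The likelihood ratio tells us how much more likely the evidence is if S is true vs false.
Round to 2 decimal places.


Likelihood Ratio (LR) = P(T|S) / P(T|¬S)

LR = 0.6261 / 0.2914
   = 2.15

The evidence is 2.15 times more likely if S is true than if S is false.
Since LR > 1, the evidence supports S over ¬S.


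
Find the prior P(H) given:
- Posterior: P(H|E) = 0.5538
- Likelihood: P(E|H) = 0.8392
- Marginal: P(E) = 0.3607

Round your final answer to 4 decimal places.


From Bayes' theorem: P(H|E) = P(E|H) × P(H) / P(E)

Rearranging for P(H):
P(H) = P(H|E) × P(E) / P(E|H)
     = 0.5538 × 0.3607 / 0.8392
     = 0.19975566 / 0.8392
     = 0.2380


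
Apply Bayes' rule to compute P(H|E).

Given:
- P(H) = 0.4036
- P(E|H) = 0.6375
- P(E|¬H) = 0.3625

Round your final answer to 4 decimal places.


Bayes' theorem: P(H|E) = P(E|H) × P(H) / P(E)

Step 1: Calculate P(E) using law of total probability
P(E) = P(E|H)P(H) + P(E|¬H)P(¬H)
     = 0.6375 × 0.4036 + 0.3625 × 0.5964
     = 0.25729500 + 0.21619500
     = 0.47349000

Step 2: Apply Bayes' theorem
P(H|E) = P(E|H) × P(H) / P(E)
       = 0.25729500 / 0.47349000
       = 0.5434


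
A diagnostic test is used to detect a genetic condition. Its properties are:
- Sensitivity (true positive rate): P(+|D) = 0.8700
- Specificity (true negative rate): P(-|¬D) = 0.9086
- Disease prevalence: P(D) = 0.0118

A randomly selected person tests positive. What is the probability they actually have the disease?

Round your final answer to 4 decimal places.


Let D = has disease, + = positive test

Given:
- P(D) = 0.0118 (prevalence)
- P(+|D) = 0.8700 (sensitivity)
- P(-|¬D) = 0.9086 (specificity)
- P(+|¬D) = 0.0914 (false positive rate = 1 - specificity)

Step 1: Find P(+)
P(+) = P(+|D)P(D) + P(+|¬D)P(¬D)
     = 0.8700 × 0.0118 + 0.0914 × 0.9882
     = 0.01026600 + 0.09032148
     = 0.10058748

Step 2: Apply Bayes' theorem for P(D|+)
P(D|+) = P(+|D)P(D) / P(+)
       = 0.01026600 / 0.10058748
       = 0.1021


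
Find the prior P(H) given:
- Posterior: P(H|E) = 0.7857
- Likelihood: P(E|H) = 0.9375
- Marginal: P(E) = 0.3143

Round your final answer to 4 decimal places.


From Bayes' theorem: P(H|E) = P(E|H) × P(H) / P(E)

Rearranging for P(H):
P(H) = P(H|E) × P(E) / P(E|H)
     = 0.7857 × 0.3143 / 0.9375
     = 0.24694551 / 0.9375
     = 0.2634


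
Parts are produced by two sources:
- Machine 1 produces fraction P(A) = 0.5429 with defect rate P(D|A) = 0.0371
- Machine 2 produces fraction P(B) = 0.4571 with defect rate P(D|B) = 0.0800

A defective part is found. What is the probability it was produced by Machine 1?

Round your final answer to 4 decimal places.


Let A = from Machine 1, D = defective

Given:
- P(A) = 0.5429, P(B) = 0.4571
- P(D|A) = 0.0371, P(D|B) = 0.0800

Step 1: Find P(D)
P(D) = P(D|A)P(A) + P(D|B)P(B)
     = 0.0371 × 0.5429 + 0.0800 × 0.4571
     = 0.02014159 + 0.03656800
     = 0.05670959

Step 2: Apply Bayes' theorem
P(A|D) = P(D|A)P(A) / P(D)
       = 0.02014159 / 0.05670959
       = 0.3552


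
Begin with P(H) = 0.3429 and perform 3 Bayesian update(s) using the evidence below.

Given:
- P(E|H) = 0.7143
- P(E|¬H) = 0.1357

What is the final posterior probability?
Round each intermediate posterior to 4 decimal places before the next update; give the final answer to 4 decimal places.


Sequential Bayesian updating:

Initial prior: P(H) = 0.3429

Update 1:
  P(E) = 0.7143 × 0.3429 + 0.1357 × 0.6571 = 0.24493347 + 0.08916847 = 0.33410194
  P(H|E) = 0.24493347 / 0.33410194 = 0.7331

Update 2:
  P(E) = 0.7143 × 0.7331 + 0.1357 × 0.2669 = 0.52365333 + 0.03621833 = 0.55987166
  P(H|E) = 0.52365333 / 0.55987166 = 0.9353

Update 3:
  P(E) = 0.7143 × 0.9353 + 0.1357 × 0.0647 = 0.66808479 + 0.00877979 = 0.67686458
  P(H|E) = 0.66808479 / 0.67686458 = 0.9870

Final posterior: 0.9870


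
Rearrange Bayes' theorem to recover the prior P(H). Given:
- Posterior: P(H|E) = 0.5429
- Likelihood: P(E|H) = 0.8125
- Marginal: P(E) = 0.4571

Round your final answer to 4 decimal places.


From Bayes' theorem: P(H|E) = P(E|H) × P(H) / P(E)

Rearranging for P(H):
P(H) = P(H|E) × P(E) / P(E|H)
     = 0.5429 × 0.4571 / 0.8125
     = 0.24815959 / 0.8125
     = 0.3054


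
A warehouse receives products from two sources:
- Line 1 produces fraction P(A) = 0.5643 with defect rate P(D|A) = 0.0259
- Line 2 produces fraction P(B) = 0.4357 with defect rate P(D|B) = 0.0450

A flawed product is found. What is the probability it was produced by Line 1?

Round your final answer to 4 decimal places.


Let A = from Line 1, D = flawed

Given:
- P(A) = 0.5643, P(B) = 0.4357
- P(D|A) = 0.0259, P(D|B) = 0.0450

Step 1: Find P(D)
P(D) = P(D|A)P(A) + P(D|B)P(B)
     = 0.0259 × 0.5643 + 0.0450 × 0.4357
     = 0.01461537 + 0.01960650
     = 0.03422187

Step 2: Apply Bayes' theorem
P(A|D) = P(D|A)P(A) / P(D)
       = 0.01461537 / 0.03422187
       = 0.4271


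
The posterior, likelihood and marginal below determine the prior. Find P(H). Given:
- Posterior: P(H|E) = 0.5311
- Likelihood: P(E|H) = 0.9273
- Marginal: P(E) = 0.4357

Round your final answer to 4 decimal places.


From Bayes' theorem: P(H|E) = P(E|H) × P(H) / P(E)

Rearranging for P(H):
P(H) = P(H|E) × P(E) / P(E|H)
     = 0.5311 × 0.4357 / 0.9273
     = 0.23140027 / 0.9273
     = 0.2495


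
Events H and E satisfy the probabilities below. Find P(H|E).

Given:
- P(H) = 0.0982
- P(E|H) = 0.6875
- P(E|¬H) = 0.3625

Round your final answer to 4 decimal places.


Bayes' theorem: P(H|E) = P(E|H) × P(H) / P(E)

Step 1: Calculate P(E) using law of total probability
P(E) = P(E|H)P(H) + P(E|¬H)P(¬H)
     = 0.6875 × 0.0982 + 0.3625 × 0.9018
     = 0.06751250 + 0.32690250
     = 0.39441500

Step 2: Apply Bayes' theorem
P(H|E) = P(E|H) × P(H) / P(E)
       = 0.06751250 / 0.39441500
       = 0.1712


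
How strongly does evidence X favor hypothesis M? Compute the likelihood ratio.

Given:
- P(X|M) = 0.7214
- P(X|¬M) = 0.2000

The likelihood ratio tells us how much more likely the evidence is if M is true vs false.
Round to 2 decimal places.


Likelihood Ratio (LR) = P(X|M) / P(X|¬M)

LR = 0.7214 / 0.2000
   = 3.61

The evidence is 3.61 times more likely if M is true than if M is false.
Since LR > 1, the evidence supports M over ¬M.


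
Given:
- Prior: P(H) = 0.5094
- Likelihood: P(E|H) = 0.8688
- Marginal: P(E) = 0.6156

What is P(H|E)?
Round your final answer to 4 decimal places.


Using Bayes' theorem:

P(H|E) = P(E|H) × P(H) / P(E)
       = 0.8688 × 0.5094 / 0.6156
       = 0.44256672 / 0.6156
       = 0.7189

The evidence strengthens our belief in H.
Prior: 0.5094 → Posterior: 0.7189


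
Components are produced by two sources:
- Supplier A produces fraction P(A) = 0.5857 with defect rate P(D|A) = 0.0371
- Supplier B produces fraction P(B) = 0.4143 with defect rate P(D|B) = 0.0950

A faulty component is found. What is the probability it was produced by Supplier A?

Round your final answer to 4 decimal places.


Let A = from Supplier A, D = faulty

Given:
- P(A) = 0.5857, P(B) = 0.4143
- P(D|A) = 0.0371, P(D|B) = 0.0950

Step 1: Find P(D)
P(D) = P(D|A)P(A) + P(D|B)P(B)
     = 0.0371 × 0.5857 + 0.0950 × 0.4143
     = 0.02172947 + 0.03935850
     = 0.06108797

Step 2: Apply Bayes' theorem
P(A|D) = P(D|A)P(A) / P(D)
       = 0.02172947 / 0.06108797
       = 0.3557


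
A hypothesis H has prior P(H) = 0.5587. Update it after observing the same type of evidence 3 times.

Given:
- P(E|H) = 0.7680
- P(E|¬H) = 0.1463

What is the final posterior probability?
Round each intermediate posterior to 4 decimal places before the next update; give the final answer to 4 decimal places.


Sequential Bayesian updating:

Initial prior: P(H) = 0.5587

Update 1:
  P(E) = 0.7680 × 0.5587 + 0.1463 × 0.4413 = 0.42908160 + 0.06456219 = 0.49364379
  P(H|E) = 0.42908160 / 0.49364379 = 0.8692

Update 2:
  P(E) = 0.7680 × 0.8692 + 0.1463 × 0.1308 = 0.66754560 + 0.01913604 = 0.68668164
  P(H|E) = 0.66754560 / 0.68668164 = 0.9721

Update 3:
  P(E) = 0.7680 × 0.9721 + 0.1463 × 0.0279 = 0.74657280 + 0.00408177 = 0.75065457
  P(H|E) = 0.74657280 / 0.75065457 = 0.9946

Final posterior: 0.9946


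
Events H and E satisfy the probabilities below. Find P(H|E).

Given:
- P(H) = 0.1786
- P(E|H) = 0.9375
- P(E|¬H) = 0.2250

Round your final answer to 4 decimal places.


Bayes' theorem: P(H|E) = P(E|H) × P(H) / P(E)

Step 1: Calculate P(E) using law of total probability
P(E) = P(E|H)P(H) + P(E|¬H)P(¬H)
     = 0.9375 × 0.1786 + 0.2250 × 0.8214
     = 0.16743750 + 0.18481500
     = 0.35225250

Step 2: Apply Bayes' theorem
P(H|E) = P(E|H) × P(H) / P(E)
       = 0.16743750 / 0.35225250
       = 0.4753


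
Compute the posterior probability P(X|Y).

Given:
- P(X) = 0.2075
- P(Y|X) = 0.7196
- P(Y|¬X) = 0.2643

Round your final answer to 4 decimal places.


Bayes' theorem: P(X|Y) = P(Y|X) × P(X) / P(Y)

Step 1: Calculate P(Y) using law of total probability
P(Y) = P(Y|X)P(X) + P(Y|¬X)P(¬X)
     = 0.7196 × 0.2075 + 0.2643 × 0.7925
     = 0.14931700 + 0.20945775
     = 0.35877475

Step 2: Apply Bayes' theorem
P(X|Y) = P(Y|X) × P(X) / P(Y)
       = 0.14931700 / 0.35877475
       = 0.4162


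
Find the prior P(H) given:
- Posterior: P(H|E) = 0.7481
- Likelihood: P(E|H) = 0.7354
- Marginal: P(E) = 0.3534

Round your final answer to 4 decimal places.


From Bayes' theorem: P(H|E) = P(E|H) × P(H) / P(E)

Rearranging for P(H):
P(H) = P(H|E) × P(E) / P(E|H)
     = 0.7481 × 0.3534 / 0.7354
     = 0.26437854 / 0.7354
     = 0.3595


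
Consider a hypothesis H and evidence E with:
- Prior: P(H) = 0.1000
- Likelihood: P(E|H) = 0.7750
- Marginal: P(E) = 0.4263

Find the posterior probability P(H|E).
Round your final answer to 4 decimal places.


Using Bayes' theorem:

P(H|E) = P(E|H) × P(H) / P(E)
       = 0.7750 × 0.1000 / 0.4263
       = 0.07750000 / 0.4263
       = 0.1818

The evidence strengthens our belief in H.
Prior: 0.1000 → Posterior: 0.1818


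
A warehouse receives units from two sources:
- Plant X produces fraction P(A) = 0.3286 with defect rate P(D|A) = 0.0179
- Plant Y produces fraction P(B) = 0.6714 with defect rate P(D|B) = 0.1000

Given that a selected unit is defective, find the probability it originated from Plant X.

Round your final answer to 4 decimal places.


Let A = from Plant X, D = defective

Given:
- P(A) = 0.3286, P(B) = 0.6714
- P(D|A) = 0.0179, P(D|B) = 0.1000

Step 1: Find P(D)
P(D) = P(D|A)P(A) + P(D|B)P(B)
     = 0.0179 × 0.3286 + 0.1000 × 0.6714
     = 0.00588194 + 0.06714000
     = 0.07302194

Step 2: Apply Bayes' theorem
P(A|D) = P(D|A)P(A) / P(D)
       = 0.00588194 / 0.07302194
       = 0.0806


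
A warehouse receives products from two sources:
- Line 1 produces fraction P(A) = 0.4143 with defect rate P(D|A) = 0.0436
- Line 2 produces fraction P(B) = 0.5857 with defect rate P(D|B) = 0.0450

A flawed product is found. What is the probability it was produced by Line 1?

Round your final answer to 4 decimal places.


Let A = from Line 1, D = flawed

Given:
- P(A) = 0.4143, P(B) = 0.5857
- P(D|A) = 0.0436, P(D|B) = 0.0450

Step 1: Find P(D)
P(D) = P(D|A)P(A) + P(D|B)P(B)
     = 0.0436 × 0.4143 + 0.0450 × 0.5857
     = 0.01806348 + 0.02635650
     = 0.04441998

Step 2: Apply Bayes' theorem
P(A|D) = P(D|A)P(A) / P(D)
       = 0.01806348 / 0.04441998
       = 0.4067


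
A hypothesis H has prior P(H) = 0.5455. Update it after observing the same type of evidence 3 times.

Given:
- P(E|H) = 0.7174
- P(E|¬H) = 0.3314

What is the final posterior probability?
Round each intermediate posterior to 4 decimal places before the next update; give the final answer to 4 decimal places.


Sequential Bayesian updating:

Initial prior: P(H) = 0.5455

Update 1:
  P(E) = 0.7174 × 0.5455 + 0.3314 × 0.4545 = 0.39134170 + 0.15062130 = 0.54196300
  P(H|E) = 0.39134170 / 0.54196300 = 0.7221

Update 2:
  P(E) = 0.7174 × 0.7221 + 0.3314 × 0.2779 = 0.51803454 + 0.09209606 = 0.61013060
  P(H|E) = 0.51803454 / 0.61013060 = 0.8491

Update 3:
  P(E) = 0.7174 × 0.8491 + 0.3314 × 0.1509 = 0.60914434 + 0.05000826 = 0.65915260
  P(H|E) = 0.60914434 / 0.65915260 = 0.9241

Final posterior: 0.9241


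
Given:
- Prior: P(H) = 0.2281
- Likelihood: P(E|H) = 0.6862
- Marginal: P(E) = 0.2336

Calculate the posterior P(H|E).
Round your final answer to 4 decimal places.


Using Bayes' theorem:

P(H|E) = P(E|H) × P(H) / P(E)
       = 0.6862 × 0.2281 / 0.2336
       = 0.15652222 / 0.2336
       = 0.6700

The evidence strengthens our belief in H.
Prior: 0.2281 → Posterior: 0.6700


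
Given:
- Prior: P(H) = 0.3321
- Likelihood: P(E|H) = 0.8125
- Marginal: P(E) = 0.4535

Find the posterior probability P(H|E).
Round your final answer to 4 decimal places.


Using Bayes' theorem:

P(H|E) = P(E|H) × P(H) / P(E)
       = 0.8125 × 0.3321 / 0.4535
       = 0.26983125 / 0.4535
       = 0.5950

The evidence strengthens our belief in H.
Prior: 0.3321 → Posterior: 0.5950


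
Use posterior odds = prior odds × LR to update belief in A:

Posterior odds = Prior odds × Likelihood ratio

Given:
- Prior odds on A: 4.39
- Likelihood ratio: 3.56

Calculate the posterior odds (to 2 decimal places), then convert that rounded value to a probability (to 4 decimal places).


Step 1: Calculate posterior odds
Posterior odds = Prior odds × LR
               = 4.39 × 3.56
               = 15.63

Step 2: Convert to probability
P(A|E) = Posterior odds / (1 + Posterior odds)
       = 15.63 / (1 + 15.63)
       = 15.63 / 16.63
       = 0.9399

The evidence increased P(A) from 0.8145 to 0.9399.


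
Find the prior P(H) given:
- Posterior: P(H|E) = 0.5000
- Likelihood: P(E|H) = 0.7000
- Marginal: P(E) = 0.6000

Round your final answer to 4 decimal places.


From Bayes' theorem: P(H|E) = P(E|H) × P(H) / P(E)

Rearranging for P(H):
P(H) = P(H|E) × P(E) / P(E|H)
     = 0.5000 × 0.6000 / 0.7000
     = 0.30000000 / 0.7000
     = 0.4286


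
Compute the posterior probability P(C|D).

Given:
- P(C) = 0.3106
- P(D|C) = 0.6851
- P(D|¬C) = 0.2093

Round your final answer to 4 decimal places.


Bayes' theorem: P(C|D) = P(D|C) × P(C) / P(D)

Step 1: Calculate P(D) using law of total probability
P(D) = P(D|C)P(C) + P(D|¬C)P(¬C)
     = 0.6851 × 0.3106 + 0.2093 × 0.6894
     = 0.21279206 + 0.14429142
     = 0.35708348

Step 2: Apply Bayes' theorem
P(C|D) = P(D|C) × P(C) / P(D)
       = 0.21279206 / 0.35708348
       = 0.5959


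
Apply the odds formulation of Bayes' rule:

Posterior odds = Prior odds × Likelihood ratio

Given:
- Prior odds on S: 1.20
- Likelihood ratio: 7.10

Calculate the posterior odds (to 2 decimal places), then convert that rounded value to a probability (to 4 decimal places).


Step 1: Calculate posterior odds
Posterior odds = Prior odds × LR
               = 1.20 × 7.10
               = 8.52

Step 2: Convert to probability
P(S|E) = Posterior odds / (1 + Posterior odds)
       = 8.52 / (1 + 8.52)
       = 8.52 / 9.52
       = 0.8950

The evidence increased P(S) from 0.5455 to 0.8950.


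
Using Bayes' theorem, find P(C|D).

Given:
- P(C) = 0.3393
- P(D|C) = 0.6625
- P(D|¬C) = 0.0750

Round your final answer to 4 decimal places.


Bayes' theorem: P(C|D) = P(D|C) × P(C) / P(D)

Step 1: Calculate P(D) using law of total probability
P(D) = P(D|C)P(C) + P(D|¬C)P(¬C)
     = 0.6625 × 0.3393 + 0.0750 × 0.6607
     = 0.22478625 + 0.04955250
     = 0.27433875

Step 2: Apply Bayes' theorem
P(C|D) = P(D|C) × P(C) / P(D)
       = 0.22478625 / 0.27433875
       = 0.8194


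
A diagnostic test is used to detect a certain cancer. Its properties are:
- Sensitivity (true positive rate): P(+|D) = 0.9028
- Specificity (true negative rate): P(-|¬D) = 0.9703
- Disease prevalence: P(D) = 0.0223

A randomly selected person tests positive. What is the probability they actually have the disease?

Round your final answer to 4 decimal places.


Let D = has disease, + = positive test

Given:
- P(D) = 0.0223 (prevalence)
- P(+|D) = 0.9028 (sensitivity)
- P(-|¬D) = 0.9703 (specificity)
- P(+|¬D) = 0.0297 (false positive rate = 1 - specificity)

Step 1: Find P(+)
P(+) = P(+|D)P(D) + P(+|¬D)P(¬D)
     = 0.9028 × 0.0223 + 0.0297 × 0.9777
     = 0.02013244 + 0.02903769
     = 0.04917013

Step 2: Apply Bayes' theorem for P(D|+)
P(D|+) = P(+|D)P(D) / P(+)
       = 0.02013244 / 0.04917013
       = 0.4094


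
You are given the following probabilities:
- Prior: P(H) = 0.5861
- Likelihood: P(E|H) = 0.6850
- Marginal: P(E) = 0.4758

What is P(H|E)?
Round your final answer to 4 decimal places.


Using Bayes' theorem:

P(H|E) = P(E|H) × P(H) / P(E)
       = 0.6850 × 0.5861 / 0.4758
       = 0.40147850 / 0.4758
       = 0.8438

The evidence strengthens our belief in H.
Prior: 0.5861 → Posterior: 0.8438


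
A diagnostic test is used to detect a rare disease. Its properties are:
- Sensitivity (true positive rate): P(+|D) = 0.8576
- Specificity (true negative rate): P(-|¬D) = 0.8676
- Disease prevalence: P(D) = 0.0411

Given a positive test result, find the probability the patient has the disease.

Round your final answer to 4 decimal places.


Let D = has disease, + = positive test

Given:
- P(D) = 0.0411 (prevalence)
- P(+|D) = 0.8576 (sensitivity)
- P(-|¬D) = 0.8676 (specificity)
- P(+|¬D) = 0.1324 (false positive rate = 1 - specificity)

Step 1: Find P(+)
P(+) = P(+|D)P(D) + P(+|¬D)P(¬D)
     = 0.8576 × 0.0411 + 0.1324 × 0.9589
     = 0.03524736 + 0.12695836
     = 0.16220572

Step 2: Apply Bayes' theorem for P(D|+)
P(D|+) = P(+|D)P(D) / P(+)
       = 0.03524736 / 0.16220572
       = 0.2173


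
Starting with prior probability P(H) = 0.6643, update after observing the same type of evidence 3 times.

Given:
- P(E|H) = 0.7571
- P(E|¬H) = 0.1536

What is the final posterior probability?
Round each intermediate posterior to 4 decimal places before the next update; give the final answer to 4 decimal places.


Sequential Bayesian updating:

Initial prior: P(H) = 0.6643

Update 1:
  P(E) = 0.7571 × 0.6643 + 0.1536 × 0.3357 = 0.50294153 + 0.05156352 = 0.55450505
  P(H|E) = 0.50294153 / 0.55450505 = 0.9070

Update 2:
  P(E) = 0.7571 × 0.9070 + 0.1536 × 0.0930 = 0.68668970 + 0.01428480 = 0.70097450
  P(H|E) = 0.68668970 / 0.70097450 = 0.9796

Update 3:
  P(E) = 0.7571 × 0.9796 + 0.1536 × 0.0204 = 0.74165516 + 0.00313344 = 0.74478860
  P(H|E) = 0.74165516 / 0.74478860 = 0.9958

Final posterior: 0.9958


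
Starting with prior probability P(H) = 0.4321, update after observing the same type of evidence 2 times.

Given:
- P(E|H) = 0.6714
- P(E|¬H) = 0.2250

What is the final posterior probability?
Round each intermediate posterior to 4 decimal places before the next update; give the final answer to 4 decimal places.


Sequential Bayesian updating:

Initial prior: P(H) = 0.4321

Update 1:
  P(E) = 0.6714 × 0.4321 + 0.2250 × 0.5679 = 0.29011194 + 0.12777750 = 0.41788944
  P(H|E) = 0.29011194 / 0.41788944 = 0.6942

Update 2:
  P(E) = 0.6714 × 0.6942 + 0.2250 × 0.3058 = 0.46608588 + 0.06880500 = 0.53489088
  P(H|E) = 0.46608588 / 0.53489088 = 0.8714

Final posterior: 0.8714


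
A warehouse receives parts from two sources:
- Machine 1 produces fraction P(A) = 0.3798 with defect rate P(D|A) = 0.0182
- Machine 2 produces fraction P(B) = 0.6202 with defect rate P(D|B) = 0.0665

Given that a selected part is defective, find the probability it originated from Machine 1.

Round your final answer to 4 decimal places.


Let A = from Machine 1, D = defective

Given:
- P(A) = 0.3798, P(B) = 0.6202
- P(D|A) = 0.0182, P(D|B) = 0.0665

Step 1: Find P(D)
P(D) = P(D|A)P(A) + P(D|B)P(B)
     = 0.0182 × 0.3798 + 0.0665 × 0.6202
     = 0.00691236 + 0.04124330
     = 0.04815566

Step 2: Apply Bayes' theorem
P(A|D) = P(D|A)P(A) / P(D)
       = 0.00691236 / 0.04815566
       = 0.1435


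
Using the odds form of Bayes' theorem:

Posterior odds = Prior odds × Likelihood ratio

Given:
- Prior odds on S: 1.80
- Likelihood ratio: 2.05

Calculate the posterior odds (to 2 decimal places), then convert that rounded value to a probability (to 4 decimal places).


Step 1: Calculate posterior odds
Posterior odds = Prior odds × LR
               = 1.80 × 2.05
               = 3.69

Step 2: Convert to probability
P(S|E) = Posterior odds / (1 + Posterior odds)
       = 3.69 / (1 + 3.69)
       = 3.69 / 4.69
       = 0.7868

The evidence increased P(S) from 0.6429 to 0.7868.


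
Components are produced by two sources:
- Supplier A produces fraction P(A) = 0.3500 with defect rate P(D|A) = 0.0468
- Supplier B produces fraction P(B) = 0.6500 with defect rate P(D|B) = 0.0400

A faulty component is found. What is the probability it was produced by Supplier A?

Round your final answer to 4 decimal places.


Let A = from Supplier A, D = faulty

Given:
- P(A) = 0.3500, P(B) = 0.6500
- P(D|A) = 0.0468, P(D|B) = 0.0400

Step 1: Find P(D)
P(D) = P(D|A)P(A) + P(D|B)P(B)
     = 0.0468 × 0.3500 + 0.0400 × 0.6500
     = 0.01638000 + 0.02600000
     = 0.04238000

Step 2: Apply Bayes' theorem
P(A|D) = P(D|A)P(A) / P(D)
       = 0.01638000 / 0.04238000
       = 0.3865


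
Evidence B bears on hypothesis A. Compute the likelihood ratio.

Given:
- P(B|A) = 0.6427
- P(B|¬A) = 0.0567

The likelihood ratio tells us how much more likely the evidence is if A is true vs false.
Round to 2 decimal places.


Likelihood Ratio (LR) = P(B|A) / P(B|¬A)

LR = 0.6427 / 0.0567
   = 11.34

The evidence is 11.34 times more likely if A is true than if A is false.
LR > 1, so observing B raises the odds in favor of A.


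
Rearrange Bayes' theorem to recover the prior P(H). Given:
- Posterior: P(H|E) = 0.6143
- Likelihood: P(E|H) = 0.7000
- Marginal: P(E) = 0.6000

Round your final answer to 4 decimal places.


From Bayes' theorem: P(H|E) = P(E|H) × P(H) / P(E)

Rearranging for P(H):
P(H) = P(H|E) × P(E) / P(E|H)
     = 0.6143 × 0.6000 / 0.7000
     = 0.36858000 / 0.7000
     = 0.5265


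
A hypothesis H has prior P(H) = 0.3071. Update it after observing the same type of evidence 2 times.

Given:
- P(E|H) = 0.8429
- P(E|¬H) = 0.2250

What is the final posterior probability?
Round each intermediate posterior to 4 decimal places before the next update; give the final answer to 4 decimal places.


Sequential Bayesian updating:

Initial prior: P(H) = 0.3071

Update 1:
  P(E) = 0.8429 × 0.3071 + 0.2250 × 0.6929 = 0.25885459 + 0.15590250 = 0.41475709
  P(H|E) = 0.25885459 / 0.41475709 = 0.6241

Update 2:
  P(E) = 0.8429 × 0.6241 + 0.2250 × 0.3759 = 0.52605389 + 0.08457750 = 0.61063139
  P(H|E) = 0.52605389 / 0.61063139 = 0.8615

Final posterior: 0.8615


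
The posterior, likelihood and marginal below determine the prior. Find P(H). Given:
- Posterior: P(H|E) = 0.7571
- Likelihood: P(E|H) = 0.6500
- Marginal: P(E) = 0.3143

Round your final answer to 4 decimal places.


From Bayes' theorem: P(H|E) = P(E|H) × P(H) / P(E)

Rearranging for P(H):
P(H) = P(H|E) × P(E) / P(E|H)
     = 0.7571 × 0.3143 / 0.6500
     = 0.23795653 / 0.6500
     = 0.3661


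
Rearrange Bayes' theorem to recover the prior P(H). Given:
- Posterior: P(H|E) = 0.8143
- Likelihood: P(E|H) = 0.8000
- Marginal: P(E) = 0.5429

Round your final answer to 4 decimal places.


From Bayes' theorem: P(H|E) = P(E|H) × P(H) / P(E)

Rearranging for P(H):
P(H) = P(H|E) × P(E) / P(E|H)
     = 0.8143 × 0.5429 / 0.8000
     = 0.44208347 / 0.8000
     = 0.5526


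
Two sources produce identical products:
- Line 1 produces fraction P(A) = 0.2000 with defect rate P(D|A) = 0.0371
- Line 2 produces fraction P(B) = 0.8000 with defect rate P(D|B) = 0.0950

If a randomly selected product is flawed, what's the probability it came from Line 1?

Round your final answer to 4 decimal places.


Let A = from Line 1, D = flawed

Given:
- P(A) = 0.2000, P(B) = 0.8000
- P(D|A) = 0.0371, P(D|B) = 0.0950

Step 1: Find P(D)
P(D) = P(D|A)P(A) + P(D|B)P(B)
     = 0.0371 × 0.2000 + 0.0950 × 0.8000
     = 0.00742000 + 0.07600000
     = 0.08342000

Step 2: Apply Bayes' theorem
P(A|D) = P(D|A)P(A) / P(D)
       = 0.00742000 / 0.08342000
       = 0.0889


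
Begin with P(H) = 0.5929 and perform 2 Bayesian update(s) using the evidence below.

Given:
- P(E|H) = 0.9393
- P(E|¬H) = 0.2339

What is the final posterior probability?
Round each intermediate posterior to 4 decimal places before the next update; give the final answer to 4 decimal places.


Sequential Bayesian updating:

Initial prior: P(H) = 0.5929

Update 1:
  P(E) = 0.9393 × 0.5929 + 0.2339 × 0.4071 = 0.55691097 + 0.09522069 = 0.65213166
  P(H|E) = 0.55691097 / 0.65213166 = 0.8540

Update 2:
  P(E) = 0.9393 × 0.8540 + 0.2339 × 0.1460 = 0.80216220 + 0.03414940 = 0.83631160
  P(H|E) = 0.80216220 / 0.83631160 = 0.9592

Final posterior: 0.9592


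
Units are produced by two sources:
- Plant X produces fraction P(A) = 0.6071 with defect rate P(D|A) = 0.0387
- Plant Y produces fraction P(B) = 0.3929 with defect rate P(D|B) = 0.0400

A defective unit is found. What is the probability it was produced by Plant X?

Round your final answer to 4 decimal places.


Let A = from Plant X, D = defective

Given:
- P(A) = 0.6071, P(B) = 0.3929
- P(D|A) = 0.0387, P(D|B) = 0.0400

Step 1: Find P(D)
P(D) = P(D|A)P(A) + P(D|B)P(B)
     = 0.0387 × 0.6071 + 0.0400 × 0.3929
     = 0.02349477 + 0.01571600
     = 0.03921077

Step 2: Apply Bayes' theorem
P(A|D) = P(D|A)P(A) / P(D)
       = 0.02349477 / 0.03921077
       = 0.5992


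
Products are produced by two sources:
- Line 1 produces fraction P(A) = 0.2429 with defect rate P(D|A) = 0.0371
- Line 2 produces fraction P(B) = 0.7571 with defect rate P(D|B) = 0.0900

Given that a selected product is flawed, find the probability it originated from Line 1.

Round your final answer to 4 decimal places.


Let A = from Line 1, D = flawed

Given:
- P(A) = 0.2429, P(B) = 0.7571
- P(D|A) = 0.0371, P(D|B) = 0.0900

Step 1: Find P(D)
P(D) = P(D|A)P(A) + P(D|B)P(B)
     = 0.0371 × 0.2429 + 0.0900 × 0.7571
     = 0.00901159 + 0.06813900
     = 0.07715059

Step 2: Apply Bayes' theorem
P(A|D) = P(D|A)P(A) / P(D)
       = 0.00901159 / 0.07715059
       = 0.1168


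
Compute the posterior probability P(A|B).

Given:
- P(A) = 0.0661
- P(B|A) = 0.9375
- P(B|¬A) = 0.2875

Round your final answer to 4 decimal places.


Bayes' theorem: P(A|B) = P(B|A) × P(A) / P(B)

Step 1: Calculate P(B) using law of total probability
P(B) = P(B|A)P(A) + P(B|¬A)P(¬A)
     = 0.9375 × 0.0661 + 0.2875 × 0.9339
     = 0.06196875 + 0.26849625
     = 0.33046500

Step 2: Apply Bayes' theorem
P(A|B) = P(B|A) × P(A) / P(B)
       = 0.06196875 / 0.33046500
       = 0.1875


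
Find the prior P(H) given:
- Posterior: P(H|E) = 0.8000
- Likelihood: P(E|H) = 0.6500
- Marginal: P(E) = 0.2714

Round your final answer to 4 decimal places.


From Bayes' theorem: P(H|E) = P(E|H) × P(H) / P(E)

Rearranging for P(H):
P(H) = P(H|E) × P(E) / P(E|H)
     = 0.8000 × 0.2714 / 0.6500
     = 0.21712000 / 0.6500
     = 0.3340


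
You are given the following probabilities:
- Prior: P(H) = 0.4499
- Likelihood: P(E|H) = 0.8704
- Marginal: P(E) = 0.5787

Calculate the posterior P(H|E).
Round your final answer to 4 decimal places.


Using Bayes' theorem:

P(H|E) = P(E|H) × P(H) / P(E)
       = 0.8704 × 0.4499 / 0.5787
       = 0.39159296 / 0.5787
       = 0.6767

The evidence strengthens our belief in H.
Prior: 0.4499 → Posterior: 0.6767


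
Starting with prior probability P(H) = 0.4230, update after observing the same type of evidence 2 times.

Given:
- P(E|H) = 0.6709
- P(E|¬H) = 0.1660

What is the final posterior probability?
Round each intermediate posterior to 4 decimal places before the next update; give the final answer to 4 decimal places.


Sequential Bayesian updating:

Initial prior: P(H) = 0.4230

Update 1:
  P(E) = 0.6709 × 0.4230 + 0.1660 × 0.5770 = 0.28379070 + 0.09578200 = 0.37957270
  P(H|E) = 0.28379070 / 0.37957270 = 0.7477

Update 2:
  P(E) = 0.6709 × 0.7477 + 0.1660 × 0.2523 = 0.50163193 + 0.04188180 = 0.54351373
  P(H|E) = 0.50163193 / 0.54351373 = 0.9229

Final posterior: 0.9229


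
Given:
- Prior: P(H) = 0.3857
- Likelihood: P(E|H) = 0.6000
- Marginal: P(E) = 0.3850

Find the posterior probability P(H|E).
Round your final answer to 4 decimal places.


Using Bayes' theorem:

P(H|E) = P(E|H) × P(H) / P(E)
       = 0.6000 × 0.3857 / 0.3850
       = 0.23142000 / 0.3850
       = 0.6011

The evidence strengthens our belief in H.
Prior: 0.3857 → Posterior: 0.6011


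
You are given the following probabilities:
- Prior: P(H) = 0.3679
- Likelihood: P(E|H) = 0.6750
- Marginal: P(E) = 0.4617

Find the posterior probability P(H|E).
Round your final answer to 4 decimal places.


Using Bayes' theorem:

P(H|E) = P(E|H) × P(H) / P(E)
       = 0.6750 × 0.3679 / 0.4617
       = 0.24833250 / 0.4617
       = 0.5379

The evidence strengthens our belief in H.
Prior: 0.3679 → Posterior: 0.5379


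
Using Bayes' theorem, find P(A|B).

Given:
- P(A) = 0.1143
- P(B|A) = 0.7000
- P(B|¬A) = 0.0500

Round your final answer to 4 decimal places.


Bayes' theorem: P(A|B) = P(B|A) × P(A) / P(B)

Step 1: Calculate P(B) using law of total probability
P(B) = P(B|A)P(A) + P(B|¬A)P(¬A)
     = 0.7000 × 0.1143 + 0.0500 × 0.8857
     = 0.08001000 + 0.04428500
     = 0.12429500

Step 2: Apply Bayes' theorem
P(A|B) = P(B|A) × P(A) / P(B)
       = 0.08001000 / 0.12429500
       = 0.6437
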